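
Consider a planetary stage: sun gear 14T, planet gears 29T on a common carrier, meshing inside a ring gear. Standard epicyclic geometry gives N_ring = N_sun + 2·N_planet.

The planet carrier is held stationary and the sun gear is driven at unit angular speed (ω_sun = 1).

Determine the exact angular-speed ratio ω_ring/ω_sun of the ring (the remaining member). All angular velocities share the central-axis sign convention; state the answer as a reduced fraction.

N_ring = 14 + 2·29 = 72
14(ω_s−ω_c) = −72(ω_r−ω_c),  ω_c=0, ω_s=1
ω_r = 0 − (14/72)(1−0) = -7/36
ω_r/ω_s = -7/36

-7/36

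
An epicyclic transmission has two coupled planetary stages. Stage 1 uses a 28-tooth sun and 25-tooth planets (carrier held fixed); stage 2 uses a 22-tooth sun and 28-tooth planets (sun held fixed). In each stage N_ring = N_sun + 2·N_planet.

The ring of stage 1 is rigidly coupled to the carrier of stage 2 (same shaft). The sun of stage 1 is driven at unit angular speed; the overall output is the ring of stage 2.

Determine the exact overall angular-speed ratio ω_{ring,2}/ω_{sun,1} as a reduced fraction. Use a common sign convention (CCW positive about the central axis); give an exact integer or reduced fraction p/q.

Stage 1: N_ring = 28 + 2·25 = 78
Stage 1: 28(ω_s−ω_c) = −78(ω_r−ω_c),  ω_c=0, ω_s=1
Stage 1: ω_r = 0 − (28/78)(1−0) = -14/39
  ⇒ ω_r¹/ω_s¹ = -14/39
Stage 2: N_ring = 22 + 2·28 = 78
Stage 2: 22(ω_s−ω_c) = −78(ω_r−ω_c),  ω_s=0, ω_c=1
Stage 2: ω_r = 1 − (22/78)(0−1) = 50/39
  ⇒ ω_r²/ω_c² = 50/39
Coupling ω_c² = ω_r¹ ⇒ overall = -14/39 × 50/39 = -700/1521

-700/1521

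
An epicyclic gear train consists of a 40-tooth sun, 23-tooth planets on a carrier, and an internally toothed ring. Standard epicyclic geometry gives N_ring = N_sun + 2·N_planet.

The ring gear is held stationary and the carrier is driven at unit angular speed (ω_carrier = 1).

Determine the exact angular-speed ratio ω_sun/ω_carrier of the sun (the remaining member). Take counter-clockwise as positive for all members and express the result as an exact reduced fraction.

63/20

N_ring = 40 + 2·23 = 86
40(ω_s−ω_c) = −86(ω_r−ω_c),  ω_r=0, ω_c=1
ω_s = 1 − (86/40)(0−1) = 63/20
ω_s/ω_c = 63/20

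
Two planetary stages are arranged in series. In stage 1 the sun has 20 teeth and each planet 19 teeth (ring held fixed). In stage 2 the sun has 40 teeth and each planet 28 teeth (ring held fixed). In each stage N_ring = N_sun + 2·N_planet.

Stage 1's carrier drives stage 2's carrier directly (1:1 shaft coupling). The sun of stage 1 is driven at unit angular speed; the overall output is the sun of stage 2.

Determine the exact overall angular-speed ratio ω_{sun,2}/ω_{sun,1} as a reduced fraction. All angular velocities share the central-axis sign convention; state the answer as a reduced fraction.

34/39

Stage 1: N_ring = 20 + 2·19 = 58
Stage 1: 20(ω_s−ω_c) = −58(ω_r−ω_c),  ω_r=0, ω_s=1
Stage 1: 20(1−ω_c) = −58(0−ω_c)  ⇒  78ω_c = 20  ⇒  ω_c = 10/39
  ⇒ ω_c¹/ω_s¹ = 10/39
Stage 2: N_ring = 40 + 2·28 = 96
Stage 2: 40(ω_s−ω_c) = −96(ω_r−ω_c),  ω_r=0, ω_c=1
Stage 2: ω_s = 1 − (96/40)(0−1) = 17/5
  ⇒ ω_s²/ω_c² = 17/5
Coupling ω_c² = ω_c¹ ⇒ overall = 10/39 × 17/5 = 34/39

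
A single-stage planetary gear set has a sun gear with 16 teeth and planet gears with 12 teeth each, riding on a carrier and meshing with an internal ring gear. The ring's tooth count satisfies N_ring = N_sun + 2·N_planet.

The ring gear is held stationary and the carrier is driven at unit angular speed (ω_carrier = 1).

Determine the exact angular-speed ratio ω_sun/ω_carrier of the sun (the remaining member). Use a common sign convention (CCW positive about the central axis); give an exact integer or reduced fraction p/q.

7/2

N_ring = 16 + 2·12 = 40
16(ω_s−ω_c) = −40(ω_r−ω_c),  ω_r=0, ω_c=1
ω_s = 1 − (40/16)(0−1) = 7/2
ω_s/ω_c = 7/2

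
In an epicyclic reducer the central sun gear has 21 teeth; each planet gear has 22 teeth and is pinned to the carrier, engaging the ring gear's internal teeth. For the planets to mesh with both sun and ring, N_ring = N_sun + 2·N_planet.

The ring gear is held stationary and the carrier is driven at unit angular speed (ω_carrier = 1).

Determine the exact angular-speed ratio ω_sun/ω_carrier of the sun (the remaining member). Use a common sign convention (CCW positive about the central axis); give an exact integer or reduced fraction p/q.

N_ring = 21 + 2·22 = 65
21(ω_s−ω_c) = −65(ω_r−ω_c),  ω_r=0, ω_c=1
ω_s = 1 − (65/21)(0−1) = 86/21
ω_s/ω_c = 86/21

86/21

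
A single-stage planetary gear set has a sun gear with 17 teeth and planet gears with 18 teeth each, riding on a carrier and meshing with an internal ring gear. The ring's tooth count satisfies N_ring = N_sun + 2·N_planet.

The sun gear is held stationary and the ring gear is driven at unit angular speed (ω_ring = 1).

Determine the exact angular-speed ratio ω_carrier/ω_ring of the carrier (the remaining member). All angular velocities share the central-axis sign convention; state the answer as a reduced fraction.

N_ring = 17 + 2·18 = 53
17(ω_s−ω_c) = −53(ω_r−ω_c),  ω_s=0, ω_r=1
17(0−ω_c) = −53(1−ω_c)  ⇒  70ω_c = 53  ⇒  ω_c = 53/70
ω_c/ω_r = 53/70

53/70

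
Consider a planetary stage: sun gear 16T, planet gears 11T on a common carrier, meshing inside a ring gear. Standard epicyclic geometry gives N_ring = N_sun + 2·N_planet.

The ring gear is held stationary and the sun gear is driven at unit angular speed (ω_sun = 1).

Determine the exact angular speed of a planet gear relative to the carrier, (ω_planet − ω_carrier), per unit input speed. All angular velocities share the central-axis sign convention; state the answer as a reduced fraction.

N_ring = 16 + 2·11 = 38
16(ω_s−ω_c) = −38(ω_r−ω_c),  ω_r=0, ω_s=1
16(1−ω_c) = −38(0−ω_c)  ⇒  54ω_c = 16  ⇒  ω_c = 8/27
sun–planet: 16·(1−8/27) = −11·(ω_p−ω_c)  ⇒  ω_p−ω_c = −(16/11)·(19/27) = -304/297

-304/297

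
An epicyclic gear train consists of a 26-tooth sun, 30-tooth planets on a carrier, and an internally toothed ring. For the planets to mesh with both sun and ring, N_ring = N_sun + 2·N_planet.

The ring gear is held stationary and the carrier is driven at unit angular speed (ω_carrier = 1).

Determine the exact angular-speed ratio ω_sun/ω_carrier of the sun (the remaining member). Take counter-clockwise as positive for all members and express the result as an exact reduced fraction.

56/13

N_ring = 26 + 2·30 = 86
26(ω_s−ω_c) = −86(ω_r−ω_c),  ω_r=0, ω_c=1
ω_s = 1 − (86/26)(0−1) = 56/13
ω_s/ω_c = 56/13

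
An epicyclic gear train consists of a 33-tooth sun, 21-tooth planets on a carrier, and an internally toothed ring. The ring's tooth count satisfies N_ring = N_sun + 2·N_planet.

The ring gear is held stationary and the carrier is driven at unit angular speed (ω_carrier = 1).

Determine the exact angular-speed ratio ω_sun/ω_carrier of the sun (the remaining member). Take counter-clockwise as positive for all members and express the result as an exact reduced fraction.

36/11

N_ring = 33 + 2·21 = 75
33(ω_s−ω_c) = −75(ω_r−ω_c),  ω_r=0, ω_c=1
ω_s = 1 − (75/33)(0−1) = 36/11
ω_s/ω_c = 36/11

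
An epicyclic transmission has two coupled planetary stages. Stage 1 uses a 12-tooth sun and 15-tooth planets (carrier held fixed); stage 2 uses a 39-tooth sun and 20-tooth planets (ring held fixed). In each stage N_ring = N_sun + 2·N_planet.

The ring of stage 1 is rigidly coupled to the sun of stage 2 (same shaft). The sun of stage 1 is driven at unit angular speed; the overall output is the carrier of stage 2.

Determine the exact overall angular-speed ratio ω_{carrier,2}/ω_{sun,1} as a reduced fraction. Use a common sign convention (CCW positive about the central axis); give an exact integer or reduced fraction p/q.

-39/413

Stage 1: N_ring = 12 + 2·15 = 42
Stage 1: 12(ω_s−ω_c) = −42(ω_r−ω_c),  ω_c=0, ω_s=1
Stage 1: ω_r = 0 − (12/42)(1−0) = -2/7
  ⇒ ω_r¹/ω_s¹ = -2/7
Stage 2: N_ring = 39 + 2·20 = 79
Stage 2: 39(ω_s−ω_c) = −79(ω_r−ω_c),  ω_r=0, ω_s=1
Stage 2: 39(1−ω_c) = −79(0−ω_c)  ⇒  118ω_c = 39  ⇒  ω_c = 39/118
  ⇒ ω_c²/ω_s² = 39/118
Coupling ω_s² = ω_r¹ ⇒ overall = -2/7 × 39/118 = -39/413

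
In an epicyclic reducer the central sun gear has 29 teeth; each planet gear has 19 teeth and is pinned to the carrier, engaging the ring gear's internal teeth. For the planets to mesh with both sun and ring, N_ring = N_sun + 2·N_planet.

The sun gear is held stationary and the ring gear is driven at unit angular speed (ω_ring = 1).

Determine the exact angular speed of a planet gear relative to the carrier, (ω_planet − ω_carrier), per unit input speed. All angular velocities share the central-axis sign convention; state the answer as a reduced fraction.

N_ring = 29 + 2·19 = 67
29(ω_s−ω_c) = −67(ω_r−ω_c),  ω_s=0, ω_r=1
29(0−ω_c) = −67(1−ω_c)  ⇒  96ω_c = 67  ⇒  ω_c = 67/96
sun–planet: 29·(0−67/96) = −19·(ω_p−ω_c)  ⇒  ω_p−ω_c = −(29/19)·(-67/96) = 1943/1824

1943/1824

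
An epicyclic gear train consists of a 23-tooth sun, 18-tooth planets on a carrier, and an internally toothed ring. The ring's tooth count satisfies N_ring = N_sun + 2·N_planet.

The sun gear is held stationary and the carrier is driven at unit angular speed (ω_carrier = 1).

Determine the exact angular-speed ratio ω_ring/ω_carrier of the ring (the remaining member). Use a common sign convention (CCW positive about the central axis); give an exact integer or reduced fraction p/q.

82/59

N_ring = 23 + 2·18 = 59
23(ω_s−ω_c) = −59(ω_r−ω_c),  ω_s=0, ω_c=1
ω_r = 1 − (23/59)(0−1) = 82/59
ω_r/ω_c = 82/59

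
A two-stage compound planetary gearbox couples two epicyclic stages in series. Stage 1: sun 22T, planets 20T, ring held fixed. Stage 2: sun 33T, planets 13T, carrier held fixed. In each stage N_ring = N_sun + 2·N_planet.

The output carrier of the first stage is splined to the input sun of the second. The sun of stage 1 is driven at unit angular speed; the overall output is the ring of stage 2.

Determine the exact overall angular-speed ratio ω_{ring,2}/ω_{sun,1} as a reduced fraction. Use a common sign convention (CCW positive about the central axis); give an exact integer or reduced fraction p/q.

-121/826

Stage 1: N_ring = 22 + 2·20 = 62
Stage 1: 22(ω_s−ω_c) = −62(ω_r−ω_c),  ω_r=0, ω_s=1
Stage 1: 22(1−ω_c) = −62(0−ω_c)  ⇒  84ω_c = 22  ⇒  ω_c = 11/42
  ⇒ ω_c¹/ω_s¹ = 11/42
Stage 2: N_ring = 33 + 2·13 = 59
Stage 2: 33(ω_s−ω_c) = −59(ω_r−ω_c),  ω_c=0, ω_s=1
Stage 2: ω_r = 0 − (33/59)(1−0) = -33/59
  ⇒ ω_r²/ω_s² = -33/59
Coupling ω_s² = ω_c¹ ⇒ overall = 11/42 × -33/59 = -121/826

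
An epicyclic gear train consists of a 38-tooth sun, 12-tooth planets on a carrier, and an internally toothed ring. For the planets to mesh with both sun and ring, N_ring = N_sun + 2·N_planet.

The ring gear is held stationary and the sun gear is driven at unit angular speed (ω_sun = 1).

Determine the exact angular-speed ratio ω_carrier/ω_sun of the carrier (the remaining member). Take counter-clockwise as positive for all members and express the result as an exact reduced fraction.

N_ring = 38 + 2·12 = 62
38(ω_s−ω_c) = −62(ω_r−ω_c),  ω_r=0, ω_s=1
38(1−ω_c) = −62(0−ω_c)  ⇒  100ω_c = 38  ⇒  ω_c = 19/50
ω_c/ω_s = 19/50

19/50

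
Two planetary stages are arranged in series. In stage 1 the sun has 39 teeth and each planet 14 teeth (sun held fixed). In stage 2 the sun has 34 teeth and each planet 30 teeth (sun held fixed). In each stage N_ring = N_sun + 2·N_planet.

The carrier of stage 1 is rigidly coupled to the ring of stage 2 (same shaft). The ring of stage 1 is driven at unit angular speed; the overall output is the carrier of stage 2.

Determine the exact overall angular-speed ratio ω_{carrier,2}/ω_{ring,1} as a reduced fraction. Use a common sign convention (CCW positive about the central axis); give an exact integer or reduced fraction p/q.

3149/6784

Stage 1: N_ring = 39 + 2·14 = 67
Stage 1: 39(ω_s−ω_c) = −67(ω_r−ω_c),  ω_s=0, ω_r=1
Stage 1: 39(0−ω_c) = −67(1−ω_c)  ⇒  106ω_c = 67  ⇒  ω_c = 67/106
  ⇒ ω_c¹/ω_r¹ = 67/106
Stage 2: N_ring = 34 + 2·30 = 94
Stage 2: 34(ω_s−ω_c) = −94(ω_r−ω_c),  ω_s=0, ω_r=1
Stage 2: 34(0−ω_c) = −94(1−ω_c)  ⇒  128ω_c = 94  ⇒  ω_c = 47/64
  ⇒ ω_c²/ω_r² = 47/64
Coupling ω_r² = ω_c¹ ⇒ overall = 67/106 × 47/64 = 3149/6784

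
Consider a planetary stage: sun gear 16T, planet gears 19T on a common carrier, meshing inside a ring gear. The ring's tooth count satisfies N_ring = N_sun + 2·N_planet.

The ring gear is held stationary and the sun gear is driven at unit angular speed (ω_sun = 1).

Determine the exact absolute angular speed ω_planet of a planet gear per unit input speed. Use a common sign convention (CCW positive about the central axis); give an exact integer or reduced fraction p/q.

N_ring = 16 + 2·19 = 54
16(ω_s−ω_c) = −54(ω_r−ω_c),  ω_r=0, ω_s=1
16(1−ω_c) = −54(0−ω_c)  ⇒  70ω_c = 16  ⇒  ω_c = 8/35
sun–planet: 16·(1−8/35) = −19·(ω_p−ω_c)  ⇒  ω_p−ω_c = −(16/19)·(27/35) = -432/665
ω_p = 8/35 − 432/665 = -8/19

-8/19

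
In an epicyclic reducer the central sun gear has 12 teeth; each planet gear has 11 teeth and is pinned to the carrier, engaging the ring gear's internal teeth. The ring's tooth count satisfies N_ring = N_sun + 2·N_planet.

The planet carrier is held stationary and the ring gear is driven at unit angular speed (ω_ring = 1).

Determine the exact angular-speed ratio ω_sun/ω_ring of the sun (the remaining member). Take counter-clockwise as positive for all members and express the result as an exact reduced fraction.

N_ring = 12 + 2·11 = 34
12(ω_s−ω_c) = −34(ω_r−ω_c),  ω_c=0, ω_r=1
ω_s = 0 − (34/12)(1−0) = -17/6
ω_s/ω_r = -17/6

-17/6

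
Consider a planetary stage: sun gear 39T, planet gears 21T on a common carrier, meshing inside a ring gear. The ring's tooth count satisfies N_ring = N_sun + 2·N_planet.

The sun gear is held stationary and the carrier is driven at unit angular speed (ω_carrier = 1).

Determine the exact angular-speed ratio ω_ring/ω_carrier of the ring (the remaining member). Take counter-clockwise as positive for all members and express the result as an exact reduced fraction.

N_ring = 39 + 2·21 = 81
39(ω_s−ω_c) = −81(ω_r−ω_c),  ω_s=0, ω_c=1
ω_r = 1 − (39/81)(0−1) = 40/27
ω_r/ω_c = 40/27

40/27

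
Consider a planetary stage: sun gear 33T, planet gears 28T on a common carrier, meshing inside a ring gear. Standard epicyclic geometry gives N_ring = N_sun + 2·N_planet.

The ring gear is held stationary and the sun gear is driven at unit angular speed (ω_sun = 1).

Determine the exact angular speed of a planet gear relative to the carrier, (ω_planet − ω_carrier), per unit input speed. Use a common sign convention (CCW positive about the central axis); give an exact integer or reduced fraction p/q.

N_ring = 33 + 2·28 = 89
33(ω_s−ω_c) = −89(ω_r−ω_c),  ω_r=0, ω_s=1
33(1−ω_c) = −89(0−ω_c)  ⇒  122ω_c = 33  ⇒  ω_c = 33/122
sun–planet: 33·(1−33/122) = −28·(ω_p−ω_c)  ⇒  ω_p−ω_c = −(33/28)·(89/122) = -2937/3416

-2937/3416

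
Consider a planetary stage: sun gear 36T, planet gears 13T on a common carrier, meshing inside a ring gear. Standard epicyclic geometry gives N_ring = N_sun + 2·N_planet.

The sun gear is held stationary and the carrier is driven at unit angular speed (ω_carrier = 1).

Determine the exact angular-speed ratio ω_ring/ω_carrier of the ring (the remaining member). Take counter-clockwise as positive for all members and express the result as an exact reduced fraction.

49/31

N_ring = 36 + 2·13 = 62
36(ω_s−ω_c) = −62(ω_r−ω_c),  ω_s=0, ω_c=1
ω_r = 1 − (36/62)(0−1) = 49/31
ω_r/ω_c = 49/31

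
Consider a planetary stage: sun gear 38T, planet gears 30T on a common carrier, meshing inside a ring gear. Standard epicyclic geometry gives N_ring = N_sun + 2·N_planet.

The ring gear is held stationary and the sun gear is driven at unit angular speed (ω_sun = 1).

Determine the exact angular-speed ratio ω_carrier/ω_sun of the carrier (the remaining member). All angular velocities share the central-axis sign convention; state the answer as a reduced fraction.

N_ring = 38 + 2·30 = 98
38(ω_s−ω_c) = −98(ω_r−ω_c),  ω_r=0, ω_s=1
38(1−ω_c) = −98(0−ω_c)  ⇒  136ω_c = 38  ⇒  ω_c = 19/68
ω_c/ω_s = 19/68

19/68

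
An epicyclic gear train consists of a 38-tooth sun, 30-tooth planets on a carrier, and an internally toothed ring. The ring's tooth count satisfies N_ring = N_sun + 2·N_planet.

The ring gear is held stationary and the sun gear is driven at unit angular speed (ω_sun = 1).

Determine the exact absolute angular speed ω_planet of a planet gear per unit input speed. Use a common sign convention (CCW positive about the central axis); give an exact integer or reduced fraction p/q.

-19/30

N_ring = 38 + 2·30 = 98
38(ω_s−ω_c) = −98(ω_r−ω_c),  ω_r=0, ω_s=1
38(1−ω_c) = −98(0−ω_c)  ⇒  136ω_c = 38  ⇒  ω_c = 19/68
sun–planet: 38·(1−19/68) = −30·(ω_p−ω_c)  ⇒  ω_p−ω_c = −(38/30)·(49/68) = -931/1020
ω_p = 19/68 − 931/1020 = -19/30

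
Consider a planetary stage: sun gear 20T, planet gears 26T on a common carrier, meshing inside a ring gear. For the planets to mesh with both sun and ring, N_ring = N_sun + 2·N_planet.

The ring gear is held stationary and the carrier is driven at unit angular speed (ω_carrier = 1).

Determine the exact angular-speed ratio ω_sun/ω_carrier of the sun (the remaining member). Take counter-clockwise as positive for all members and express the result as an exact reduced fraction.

N_ring = 20 + 2·26 = 72
20(ω_s−ω_c) = −72(ω_r−ω_c),  ω_r=0, ω_c=1
ω_s = 1 − (72/20)(0−1) = 23/5
ω_s/ω_c = 23/5

23/5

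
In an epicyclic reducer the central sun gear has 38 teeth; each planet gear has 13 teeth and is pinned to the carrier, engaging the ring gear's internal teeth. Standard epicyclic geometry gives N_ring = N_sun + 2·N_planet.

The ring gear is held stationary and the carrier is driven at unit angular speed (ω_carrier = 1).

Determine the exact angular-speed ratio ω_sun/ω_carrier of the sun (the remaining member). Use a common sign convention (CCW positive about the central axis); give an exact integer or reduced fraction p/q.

51/19

N_ring = 38 + 2·13 = 64
38(ω_s−ω_c) = −64(ω_r−ω_c),  ω_r=0, ω_c=1
ω_s = 1 − (64/38)(0−1) = 51/19
ω_s/ω_c = 51/19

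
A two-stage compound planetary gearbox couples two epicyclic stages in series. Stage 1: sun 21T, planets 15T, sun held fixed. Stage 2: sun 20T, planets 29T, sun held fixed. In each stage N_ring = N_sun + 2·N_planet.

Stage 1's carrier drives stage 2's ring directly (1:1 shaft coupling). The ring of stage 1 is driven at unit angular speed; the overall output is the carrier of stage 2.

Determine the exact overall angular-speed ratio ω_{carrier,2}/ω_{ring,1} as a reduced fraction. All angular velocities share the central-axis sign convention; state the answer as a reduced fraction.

Stage 1: N_ring = 21 + 2·15 = 51
Stage 1: 21(ω_s−ω_c) = −51(ω_r−ω_c),  ω_s=0, ω_r=1
Stage 1: 21(0−ω_c) = −51(1−ω_c)  ⇒  72ω_c = 51  ⇒  ω_c = 17/24
  ⇒ ω_c¹/ω_r¹ = 17/24
Stage 2: N_ring = 20 + 2·29 = 78
Stage 2: 20(ω_s−ω_c) = −78(ω_r−ω_c),  ω_s=0, ω_r=1
Stage 2: 20(0−ω_c) = −78(1−ω_c)  ⇒  98ω_c = 78  ⇒  ω_c = 39/49
  ⇒ ω_c²/ω_r² = 39/49
Coupling ω_r² = ω_c¹ ⇒ overall = 17/24 × 39/49 = 221/392

221/392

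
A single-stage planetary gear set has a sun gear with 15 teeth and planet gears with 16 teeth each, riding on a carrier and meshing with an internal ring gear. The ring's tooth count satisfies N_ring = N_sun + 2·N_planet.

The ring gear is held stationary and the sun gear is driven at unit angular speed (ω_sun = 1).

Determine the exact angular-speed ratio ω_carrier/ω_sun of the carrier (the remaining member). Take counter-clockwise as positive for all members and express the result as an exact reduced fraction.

N_ring = 15 + 2·16 = 47
15(ω_s−ω_c) = −47(ω_r−ω_c),  ω_r=0, ω_s=1
15(1−ω_c) = −47(0−ω_c)  ⇒  62ω_c = 15  ⇒  ω_c = 15/62
ω_c/ω_s = 15/62

15/62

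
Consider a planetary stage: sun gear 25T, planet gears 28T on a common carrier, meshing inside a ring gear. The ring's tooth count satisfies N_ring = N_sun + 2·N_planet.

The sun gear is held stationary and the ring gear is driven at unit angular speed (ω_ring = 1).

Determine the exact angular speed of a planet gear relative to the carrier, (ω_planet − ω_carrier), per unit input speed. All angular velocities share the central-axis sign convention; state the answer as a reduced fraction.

2025/2968

N_ring = 25 + 2·28 = 81
25(ω_s−ω_c) = −81(ω_r−ω_c),  ω_s=0, ω_r=1
25(0−ω_c) = −81(1−ω_c)  ⇒  106ω_c = 81  ⇒  ω_c = 81/106
sun–planet: 25·(0−81/106) = −28·(ω_p−ω_c)  ⇒  ω_p−ω_c = −(25/28)·(-81/106) = 2025/2968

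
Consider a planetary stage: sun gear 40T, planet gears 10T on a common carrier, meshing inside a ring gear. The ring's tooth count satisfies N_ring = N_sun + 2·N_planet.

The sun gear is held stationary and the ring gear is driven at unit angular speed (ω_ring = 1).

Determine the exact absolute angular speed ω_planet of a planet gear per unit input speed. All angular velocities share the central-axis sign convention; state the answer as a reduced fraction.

3

N_ring = 40 + 2·10 = 60
40(ω_s−ω_c) = −60(ω_r−ω_c),  ω_s=0, ω_r=1
40(0−ω_c) = −60(1−ω_c)  ⇒  100ω_c = 60  ⇒  ω_c = 3/5
sun–planet: 40·(0−3/5) = −10·(ω_p−ω_c)  ⇒  ω_p−ω_c = −(40/10)·(-3/5) = 12/5
ω_p = 3/5 + 12/5 = 3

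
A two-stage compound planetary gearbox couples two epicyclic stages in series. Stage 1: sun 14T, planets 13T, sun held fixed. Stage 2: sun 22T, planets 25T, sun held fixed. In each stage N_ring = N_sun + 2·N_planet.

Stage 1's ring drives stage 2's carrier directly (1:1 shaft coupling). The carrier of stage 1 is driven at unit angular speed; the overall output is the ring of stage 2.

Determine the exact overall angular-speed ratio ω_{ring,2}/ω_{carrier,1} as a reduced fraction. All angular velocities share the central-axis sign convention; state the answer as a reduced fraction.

141/80

Stage 1: N_ring = 14 + 2·13 = 40
Stage 1: 14(ω_s−ω_c) = −40(ω_r−ω_c),  ω_s=0, ω_c=1
Stage 1: ω_r = 1 − (14/40)(0−1) = 27/20
  ⇒ ω_r¹/ω_c¹ = 27/20
Stage 2: N_ring = 22 + 2·25 = 72
Stage 2: 22(ω_s−ω_c) = −72(ω_r−ω_c),  ω_s=0, ω_c=1
Stage 2: ω_r = 1 − (22/72)(0−1) = 47/36
  ⇒ ω_r²/ω_c² = 47/36
Coupling ω_c² = ω_r¹ ⇒ overall = 27/20 × 47/36 = 141/80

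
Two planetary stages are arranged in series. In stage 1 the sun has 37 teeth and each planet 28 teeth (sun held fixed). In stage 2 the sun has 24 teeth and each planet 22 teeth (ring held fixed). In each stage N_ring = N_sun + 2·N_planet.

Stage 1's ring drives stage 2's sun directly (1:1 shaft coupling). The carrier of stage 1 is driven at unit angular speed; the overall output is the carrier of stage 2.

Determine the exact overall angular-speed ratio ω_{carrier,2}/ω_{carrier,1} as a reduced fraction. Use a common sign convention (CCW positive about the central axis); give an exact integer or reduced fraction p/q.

260/713

Stage 1: N_ring = 37 + 2·28 = 93
Stage 1: 37(ω_s−ω_c) = −93(ω_r−ω_c),  ω_s=0, ω_c=1
Stage 1: ω_r = 1 − (37/93)(0−1) = 130/93
  ⇒ ω_r¹/ω_c¹ = 130/93
Stage 2: N_ring = 24 + 2·22 = 68
Stage 2: 24(ω_s−ω_c) = −68(ω_r−ω_c),  ω_r=0, ω_s=1
Stage 2: 24(1−ω_c) = −68(0−ω_c)  ⇒  92ω_c = 24  ⇒  ω_c = 6/23
  ⇒ ω_c²/ω_s² = 6/23
Coupling ω_s² = ω_r¹ ⇒ overall = 130/93 × 6/23 = 260/713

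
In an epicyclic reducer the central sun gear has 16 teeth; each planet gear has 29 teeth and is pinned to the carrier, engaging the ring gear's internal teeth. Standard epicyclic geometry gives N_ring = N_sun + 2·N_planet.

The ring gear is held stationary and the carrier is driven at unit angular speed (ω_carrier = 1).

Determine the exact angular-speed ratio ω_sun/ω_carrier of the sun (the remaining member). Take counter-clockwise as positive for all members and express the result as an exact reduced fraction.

45/8

N_ring = 16 + 2·29 = 74
16(ω_s−ω_c) = −74(ω_r−ω_c),  ω_r=0, ω_c=1
ω_s = 1 − (74/16)(0−1) = 45/8
ω_s/ω_c = 45/8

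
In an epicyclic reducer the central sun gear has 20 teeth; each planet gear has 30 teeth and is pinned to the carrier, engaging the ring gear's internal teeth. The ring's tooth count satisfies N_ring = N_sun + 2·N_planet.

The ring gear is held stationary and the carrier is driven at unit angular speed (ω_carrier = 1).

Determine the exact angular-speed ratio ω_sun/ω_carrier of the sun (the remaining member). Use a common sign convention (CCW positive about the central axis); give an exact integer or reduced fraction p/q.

5

N_ring = 20 + 2·30 = 80
20(ω_s−ω_c) = −80(ω_r−ω_c),  ω_r=0, ω_c=1
ω_s = 1 − (80/20)(0−1) = 5
ω_s/ω_c = 5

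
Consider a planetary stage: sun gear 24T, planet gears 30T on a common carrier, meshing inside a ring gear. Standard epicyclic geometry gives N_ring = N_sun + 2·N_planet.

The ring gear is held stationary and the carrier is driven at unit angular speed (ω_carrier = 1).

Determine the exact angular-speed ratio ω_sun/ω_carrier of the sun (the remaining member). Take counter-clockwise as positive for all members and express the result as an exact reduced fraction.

N_ring = 24 + 2·30 = 84
24(ω_s−ω_c) = −84(ω_r−ω_c),  ω_r=0, ω_c=1
ω_s = 1 − (84/24)(0−1) = 9/2
ω_s/ω_c = 9/2

9/2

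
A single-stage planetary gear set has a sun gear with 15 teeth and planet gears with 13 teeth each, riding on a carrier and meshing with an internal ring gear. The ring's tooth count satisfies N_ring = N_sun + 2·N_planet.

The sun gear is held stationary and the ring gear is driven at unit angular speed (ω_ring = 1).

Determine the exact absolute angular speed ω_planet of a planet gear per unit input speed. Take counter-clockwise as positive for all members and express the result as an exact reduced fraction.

41/26

N_ring = 15 + 2·13 = 41
15(ω_s−ω_c) = −41(ω_r−ω_c),  ω_s=0, ω_r=1
15(0−ω_c) = −41(1−ω_c)  ⇒  56ω_c = 41  ⇒  ω_c = 41/56
sun–planet: 15·(0−41/56) = −13·(ω_p−ω_c)  ⇒  ω_p−ω_c = −(15/13)·(-41/56) = 615/728
ω_p = 41/56 + 615/728 = 41/26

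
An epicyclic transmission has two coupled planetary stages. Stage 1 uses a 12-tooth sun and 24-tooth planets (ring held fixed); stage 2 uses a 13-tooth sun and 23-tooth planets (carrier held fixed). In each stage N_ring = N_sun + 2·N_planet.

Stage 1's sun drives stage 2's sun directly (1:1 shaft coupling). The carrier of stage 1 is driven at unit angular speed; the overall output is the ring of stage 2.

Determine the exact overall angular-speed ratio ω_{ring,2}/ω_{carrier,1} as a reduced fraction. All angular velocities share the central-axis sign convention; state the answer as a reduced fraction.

Stage 1: N_ring = 12 + 2·24 = 60
Stage 1: 12(ω_s−ω_c) = −60(ω_r−ω_c),  ω_r=0, ω_c=1
Stage 1: ω_s = 1 − (60/12)(0−1) = 6
  ⇒ ω_s¹/ω_c¹ = 6
Stage 2: N_ring = 13 + 2·23 = 59
Stage 2: 13(ω_s−ω_c) = −59(ω_r−ω_c),  ω_c=0, ω_s=1
Stage 2: ω_r = 0 − (13/59)(1−0) = -13/59
  ⇒ ω_r²/ω_s² = -13/59
Coupling ω_s² = ω_s¹ ⇒ overall = 6 × -13/59 = -78/59

-78/59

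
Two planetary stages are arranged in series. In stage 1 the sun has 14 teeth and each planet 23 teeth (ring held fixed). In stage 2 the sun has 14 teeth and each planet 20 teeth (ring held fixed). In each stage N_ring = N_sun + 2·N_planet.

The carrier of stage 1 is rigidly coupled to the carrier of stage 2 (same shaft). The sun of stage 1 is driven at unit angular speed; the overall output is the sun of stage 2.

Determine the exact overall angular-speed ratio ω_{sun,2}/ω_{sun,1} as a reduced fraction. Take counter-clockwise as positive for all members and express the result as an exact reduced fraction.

34/37

Stage 1: N_ring = 14 + 2·23 = 60
Stage 1: 14(ω_s−ω_c) = −60(ω_r−ω_c),  ω_r=0, ω_s=1
Stage 1: 14(1−ω_c) = −60(0−ω_c)  ⇒  74ω_c = 14  ⇒  ω_c = 7/37
  ⇒ ω_c¹/ω_s¹ = 7/37
Stage 2: N_ring = 14 + 2·20 = 54
Stage 2: 14(ω_s−ω_c) = −54(ω_r−ω_c),  ω_r=0, ω_c=1
Stage 2: ω_s = 1 − (54/14)(0−1) = 34/7
  ⇒ ω_s²/ω_c² = 34/7
Coupling ω_c² = ω_c¹ ⇒ overall = 7/37 × 34/7 = 34/37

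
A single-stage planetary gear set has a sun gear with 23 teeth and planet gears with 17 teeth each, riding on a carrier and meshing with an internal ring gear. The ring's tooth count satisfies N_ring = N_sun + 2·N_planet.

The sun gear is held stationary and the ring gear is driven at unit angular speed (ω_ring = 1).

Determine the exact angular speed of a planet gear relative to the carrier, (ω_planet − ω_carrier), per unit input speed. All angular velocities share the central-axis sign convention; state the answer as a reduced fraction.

N_ring = 23 + 2·17 = 57
23(ω_s−ω_c) = −57(ω_r−ω_c),  ω_s=0, ω_r=1
23(0−ω_c) = −57(1−ω_c)  ⇒  80ω_c = 57  ⇒  ω_c = 57/80
sun–planet: 23·(0−57/80) = −17·(ω_p−ω_c)  ⇒  ω_p−ω_c = −(23/17)·(-57/80) = 1311/1360

1311/1360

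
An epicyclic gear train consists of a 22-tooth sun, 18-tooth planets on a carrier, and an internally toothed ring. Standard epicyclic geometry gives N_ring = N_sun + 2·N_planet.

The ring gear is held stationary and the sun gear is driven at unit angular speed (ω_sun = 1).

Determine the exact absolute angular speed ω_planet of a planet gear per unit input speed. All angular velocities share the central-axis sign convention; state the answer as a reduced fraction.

-11/18

N_ring = 22 + 2·18 = 58
22(ω_s−ω_c) = −58(ω_r−ω_c),  ω_r=0, ω_s=1
22(1−ω_c) = −58(0−ω_c)  ⇒  80ω_c = 22  ⇒  ω_c = 11/40
sun–planet: 22·(1−11/40) = −18·(ω_p−ω_c)  ⇒  ω_p−ω_c = −(22/18)·(29/40) = -319/360
ω_p = 11/40 − 319/360 = -11/18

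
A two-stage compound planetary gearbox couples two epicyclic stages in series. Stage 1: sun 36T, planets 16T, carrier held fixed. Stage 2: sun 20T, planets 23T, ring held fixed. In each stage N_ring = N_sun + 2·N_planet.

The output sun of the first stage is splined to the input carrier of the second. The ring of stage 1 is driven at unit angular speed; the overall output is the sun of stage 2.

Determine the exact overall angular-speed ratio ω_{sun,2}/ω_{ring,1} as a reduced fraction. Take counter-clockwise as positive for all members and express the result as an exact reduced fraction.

-731/90

Stage 1: N_ring = 36 + 2·16 = 68
Stage 1: 36(ω_s−ω_c) = −68(ω_r−ω_c),  ω_c=0, ω_r=1
Stage 1: ω_s = 0 − (68/36)(1−0) = -17/9
  ⇒ ω_s¹/ω_r¹ = -17/9
Stage 2: N_ring = 20 + 2·23 = 66
Stage 2: 20(ω_s−ω_c) = −66(ω_r−ω_c),  ω_r=0, ω_c=1
Stage 2: ω_s = 1 − (66/20)(0−1) = 43/10
  ⇒ ω_s²/ω_c² = 43/10
Coupling ω_c² = ω_s¹ ⇒ overall = -17/9 × 43/10 = -731/90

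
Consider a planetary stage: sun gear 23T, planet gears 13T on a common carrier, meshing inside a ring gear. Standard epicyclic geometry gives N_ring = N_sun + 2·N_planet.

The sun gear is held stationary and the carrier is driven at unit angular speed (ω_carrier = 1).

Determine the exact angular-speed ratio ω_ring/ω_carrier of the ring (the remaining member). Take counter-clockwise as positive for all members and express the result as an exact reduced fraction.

72/49

N_ring = 23 + 2·13 = 49
23(ω_s−ω_c) = −49(ω_r−ω_c),  ω_s=0, ω_c=1
ω_r = 1 − (23/49)(0−1) = 72/49
ω_r/ω_c = 72/49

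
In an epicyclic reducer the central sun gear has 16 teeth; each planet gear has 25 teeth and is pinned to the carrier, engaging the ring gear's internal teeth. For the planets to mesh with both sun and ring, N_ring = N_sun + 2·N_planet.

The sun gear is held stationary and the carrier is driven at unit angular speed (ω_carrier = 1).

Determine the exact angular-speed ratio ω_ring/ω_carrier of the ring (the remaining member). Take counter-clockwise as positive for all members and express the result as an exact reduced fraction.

41/33

N_ring = 16 + 2·25 = 66
16(ω_s−ω_c) = −66(ω_r−ω_c),  ω_s=0, ω_c=1
ω_r = 1 − (16/66)(0−1) = 41/33
ω_r/ω_c = 41/33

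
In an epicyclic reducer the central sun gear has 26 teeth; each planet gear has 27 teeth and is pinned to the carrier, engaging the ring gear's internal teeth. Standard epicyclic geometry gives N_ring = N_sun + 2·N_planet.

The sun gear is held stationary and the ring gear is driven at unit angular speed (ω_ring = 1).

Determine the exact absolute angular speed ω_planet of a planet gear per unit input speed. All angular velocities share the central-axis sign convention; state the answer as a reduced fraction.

N_ring = 26 + 2·27 = 80
26(ω_s−ω_c) = −80(ω_r−ω_c),  ω_s=0, ω_r=1
26(0−ω_c) = −80(1−ω_c)  ⇒  106ω_c = 80  ⇒  ω_c = 40/53
sun–planet: 26·(0−40/53) = −27·(ω_p−ω_c)  ⇒  ω_p−ω_c = −(26/27)·(-40/53) = 1040/1431
ω_p = 40/53 + 1040/1431 = 40/27

40/27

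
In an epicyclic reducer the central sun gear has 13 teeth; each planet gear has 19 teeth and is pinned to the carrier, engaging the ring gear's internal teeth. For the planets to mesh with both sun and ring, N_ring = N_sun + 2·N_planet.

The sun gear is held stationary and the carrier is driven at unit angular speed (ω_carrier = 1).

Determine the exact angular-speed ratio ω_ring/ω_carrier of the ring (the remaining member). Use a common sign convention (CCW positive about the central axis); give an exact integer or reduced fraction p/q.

N_ring = 13 + 2·19 = 51
13(ω_s−ω_c) = −51(ω_r−ω_c),  ω_s=0, ω_c=1
ω_r = 1 − (13/51)(0−1) = 64/51
ω_r/ω_c = 64/51

64/51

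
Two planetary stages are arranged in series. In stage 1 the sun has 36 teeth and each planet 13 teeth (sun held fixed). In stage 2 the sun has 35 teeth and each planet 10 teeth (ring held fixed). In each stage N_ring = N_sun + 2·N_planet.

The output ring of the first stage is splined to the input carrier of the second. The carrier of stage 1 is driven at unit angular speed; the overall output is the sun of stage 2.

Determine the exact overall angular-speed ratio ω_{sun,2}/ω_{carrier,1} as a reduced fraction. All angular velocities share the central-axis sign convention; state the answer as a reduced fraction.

Stage 1: N_ring = 36 + 2·13 = 62
Stage 1: 36(ω_s−ω_c) = −62(ω_r−ω_c),  ω_s=0, ω_c=1
Stage 1: ω_r = 1 − (36/62)(0−1) = 49/31
  ⇒ ω_r¹/ω_c¹ = 49/31
Stage 2: N_ring = 35 + 2·10 = 55
Stage 2: 35(ω_s−ω_c) = −55(ω_r−ω_c),  ω_r=0, ω_c=1
Stage 2: ω_s = 1 − (55/35)(0−1) = 18/7
  ⇒ ω_s²/ω_c² = 18/7
Coupling ω_c² = ω_r¹ ⇒ overall = 49/31 × 18/7 = 126/31

126/31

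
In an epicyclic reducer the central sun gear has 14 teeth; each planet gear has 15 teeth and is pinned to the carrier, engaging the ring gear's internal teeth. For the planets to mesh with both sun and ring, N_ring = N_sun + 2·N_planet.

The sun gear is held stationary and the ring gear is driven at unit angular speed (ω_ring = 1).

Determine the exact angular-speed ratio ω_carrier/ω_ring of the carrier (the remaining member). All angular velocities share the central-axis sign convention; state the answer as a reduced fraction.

22/29

N_ring = 14 + 2·15 = 44
14(ω_s−ω_c) = −44(ω_r−ω_c),  ω_s=0, ω_r=1
14(0−ω_c) = −44(1−ω_c)  ⇒  58ω_c = 44  ⇒  ω_c = 22/29
ω_c/ω_r = 22/29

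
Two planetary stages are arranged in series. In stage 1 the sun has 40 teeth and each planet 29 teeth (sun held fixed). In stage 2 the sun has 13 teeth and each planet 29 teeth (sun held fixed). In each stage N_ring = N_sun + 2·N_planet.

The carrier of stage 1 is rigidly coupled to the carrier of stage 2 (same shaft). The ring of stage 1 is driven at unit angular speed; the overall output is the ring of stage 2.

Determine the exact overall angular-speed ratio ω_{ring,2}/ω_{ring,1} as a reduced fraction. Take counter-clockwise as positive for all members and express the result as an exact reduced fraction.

Stage 1: N_ring = 40 + 2·29 = 98
Stage 1: 40(ω_s−ω_c) = −98(ω_r−ω_c),  ω_s=0, ω_r=1
Stage 1: 40(0−ω_c) = −98(1−ω_c)  ⇒  138ω_c = 98  ⇒  ω_c = 49/69
  ⇒ ω_c¹/ω_r¹ = 49/69
Stage 2: N_ring = 13 + 2·29 = 71
Stage 2: 13(ω_s−ω_c) = −71(ω_r−ω_c),  ω_s=0, ω_c=1
Stage 2: ω_r = 1 − (13/71)(0−1) = 84/71
  ⇒ ω_r²/ω_c² = 84/71
Coupling ω_c² = ω_c¹ ⇒ overall = 49/69 × 84/71 = 1372/1633

1372/1633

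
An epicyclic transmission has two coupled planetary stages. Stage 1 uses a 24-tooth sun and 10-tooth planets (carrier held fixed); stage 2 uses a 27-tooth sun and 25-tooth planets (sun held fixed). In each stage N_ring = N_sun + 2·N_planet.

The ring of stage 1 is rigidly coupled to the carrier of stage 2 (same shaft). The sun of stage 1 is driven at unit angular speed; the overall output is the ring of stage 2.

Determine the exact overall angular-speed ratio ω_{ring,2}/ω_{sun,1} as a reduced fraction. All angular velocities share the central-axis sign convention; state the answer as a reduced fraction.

Stage 1: N_ring = 24 + 2·10 = 44
Stage 1: 24(ω_s−ω_c) = −44(ω_r−ω_c),  ω_c=0, ω_s=1
Stage 1: ω_r = 0 − (24/44)(1−0) = -6/11
  ⇒ ω_r¹/ω_s¹ = -6/11
Stage 2: N_ring = 27 + 2·25 = 77
Stage 2: 27(ω_s−ω_c) = −77(ω_r−ω_c),  ω_s=0, ω_c=1
Stage 2: ω_r = 1 − (27/77)(0−1) = 104/77
  ⇒ ω_r²/ω_c² = 104/77
Coupling ω_c² = ω_r¹ ⇒ overall = -6/11 × 104/77 = -624/847

-624/847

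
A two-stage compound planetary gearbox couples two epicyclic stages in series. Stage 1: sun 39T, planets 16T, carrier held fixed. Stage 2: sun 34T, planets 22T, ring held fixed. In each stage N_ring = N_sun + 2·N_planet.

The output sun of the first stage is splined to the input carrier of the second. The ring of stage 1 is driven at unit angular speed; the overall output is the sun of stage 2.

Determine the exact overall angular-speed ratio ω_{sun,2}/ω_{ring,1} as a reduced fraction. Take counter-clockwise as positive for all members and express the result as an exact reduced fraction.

Stage 1: N_ring = 39 + 2·16 = 71
Stage 1: 39(ω_s−ω_c) = −71(ω_r−ω_c),  ω_c=0, ω_r=1
Stage 1: ω_s = 0 − (71/39)(1−0) = -71/39
  ⇒ ω_s¹/ω_r¹ = -71/39
Stage 2: N_ring = 34 + 2·22 = 78
Stage 2: 34(ω_s−ω_c) = −78(ω_r−ω_c),  ω_r=0, ω_c=1
Stage 2: ω_s = 1 − (78/34)(0−1) = 56/17
  ⇒ ω_s²/ω_c² = 56/17
Coupling ω_c² = ω_s¹ ⇒ overall = -71/39 × 56/17 = -3976/663

-3976/663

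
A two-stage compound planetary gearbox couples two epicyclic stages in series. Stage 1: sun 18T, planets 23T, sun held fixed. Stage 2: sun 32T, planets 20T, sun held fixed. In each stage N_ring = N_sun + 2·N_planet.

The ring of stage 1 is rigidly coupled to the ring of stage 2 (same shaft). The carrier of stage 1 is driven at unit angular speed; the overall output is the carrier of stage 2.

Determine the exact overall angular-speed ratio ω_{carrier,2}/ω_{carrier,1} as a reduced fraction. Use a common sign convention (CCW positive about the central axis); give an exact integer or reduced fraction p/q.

369/416

Stage 1: N_ring = 18 + 2·23 = 64
Stage 1: 18(ω_s−ω_c) = −64(ω_r−ω_c),  ω_s=0, ω_c=1
Stage 1: ω_r = 1 − (18/64)(0−1) = 41/32
  ⇒ ω_r¹/ω_c¹ = 41/32
Stage 2: N_ring = 32 + 2·20 = 72
Stage 2: 32(ω_s−ω_c) = −72(ω_r−ω_c),  ω_s=0, ω_r=1
Stage 2: 32(0−ω_c) = −72(1−ω_c)  ⇒  104ω_c = 72  ⇒  ω_c = 9/13
  ⇒ ω_c²/ω_r² = 9/13
Coupling ω_r² = ω_r¹ ⇒ overall = 41/32 × 9/13 = 369/416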